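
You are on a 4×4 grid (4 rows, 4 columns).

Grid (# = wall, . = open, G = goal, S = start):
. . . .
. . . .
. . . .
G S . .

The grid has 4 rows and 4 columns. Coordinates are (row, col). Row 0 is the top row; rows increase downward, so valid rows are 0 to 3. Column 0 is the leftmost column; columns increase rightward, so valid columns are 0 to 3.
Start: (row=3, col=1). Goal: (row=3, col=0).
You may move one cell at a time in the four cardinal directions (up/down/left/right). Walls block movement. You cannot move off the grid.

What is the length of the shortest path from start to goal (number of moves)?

BFS from (row=3, col=1) until reaching (row=3, col=0):
  Distance 0: (row=3, col=1)
  Distance 1: (row=2, col=1), (row=3, col=0), (row=3, col=2)  <- goal reached here
One shortest path (1 moves): (row=3, col=1) -> (row=3, col=0)

Answer: Shortest path length: 1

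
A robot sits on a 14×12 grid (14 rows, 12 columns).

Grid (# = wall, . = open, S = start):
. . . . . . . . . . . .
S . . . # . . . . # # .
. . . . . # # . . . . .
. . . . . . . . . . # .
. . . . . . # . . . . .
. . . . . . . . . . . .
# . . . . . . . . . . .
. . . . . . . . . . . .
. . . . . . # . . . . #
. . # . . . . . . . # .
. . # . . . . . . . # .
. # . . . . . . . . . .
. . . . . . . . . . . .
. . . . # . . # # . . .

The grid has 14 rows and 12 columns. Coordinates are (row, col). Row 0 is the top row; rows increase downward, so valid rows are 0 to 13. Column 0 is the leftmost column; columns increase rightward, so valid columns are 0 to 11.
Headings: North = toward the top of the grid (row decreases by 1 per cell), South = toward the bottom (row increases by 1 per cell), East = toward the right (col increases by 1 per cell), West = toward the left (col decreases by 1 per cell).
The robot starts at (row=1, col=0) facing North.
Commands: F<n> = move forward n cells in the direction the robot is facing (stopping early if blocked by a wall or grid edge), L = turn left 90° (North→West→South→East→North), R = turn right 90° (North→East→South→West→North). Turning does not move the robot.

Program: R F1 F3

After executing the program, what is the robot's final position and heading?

Start: (row=1, col=0), facing North
  R: turn right, now facing East
  F1: move forward 1, now at (row=1, col=1)
  F3: move forward 2/3 (blocked), now at (row=1, col=3)
Final: (row=1, col=3), facing East

Answer: Final position: (row=1, col=3), facing East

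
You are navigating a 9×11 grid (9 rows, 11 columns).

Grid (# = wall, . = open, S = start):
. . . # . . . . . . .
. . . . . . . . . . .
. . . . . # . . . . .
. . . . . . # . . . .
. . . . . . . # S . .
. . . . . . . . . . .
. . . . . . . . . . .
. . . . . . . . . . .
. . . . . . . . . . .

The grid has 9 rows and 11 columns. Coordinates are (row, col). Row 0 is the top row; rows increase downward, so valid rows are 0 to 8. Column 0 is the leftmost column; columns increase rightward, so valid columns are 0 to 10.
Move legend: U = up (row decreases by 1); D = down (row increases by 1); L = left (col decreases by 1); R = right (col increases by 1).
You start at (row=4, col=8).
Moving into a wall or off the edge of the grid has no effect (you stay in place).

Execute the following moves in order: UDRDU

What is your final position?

Start: (row=4, col=8)
  U (up): (row=4, col=8) -> (row=3, col=8)
  D (down): (row=3, col=8) -> (row=4, col=8)
  R (right): (row=4, col=8) -> (row=4, col=9)
  D (down): (row=4, col=9) -> (row=5, col=9)
  U (up): (row=5, col=9) -> (row=4, col=9)
Final: (row=4, col=9)

Answer: Final position: (row=4, col=9)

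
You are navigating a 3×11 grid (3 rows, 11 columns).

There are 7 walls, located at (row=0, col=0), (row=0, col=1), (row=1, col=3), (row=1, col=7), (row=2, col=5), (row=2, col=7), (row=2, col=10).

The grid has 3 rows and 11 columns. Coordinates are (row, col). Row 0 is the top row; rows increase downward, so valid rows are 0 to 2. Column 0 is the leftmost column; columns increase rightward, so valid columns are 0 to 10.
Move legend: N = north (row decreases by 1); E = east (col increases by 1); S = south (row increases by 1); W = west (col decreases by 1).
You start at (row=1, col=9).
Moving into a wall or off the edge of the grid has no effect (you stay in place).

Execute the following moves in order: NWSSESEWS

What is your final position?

Answer: Final position: (row=2, col=8)

Derivation:
Start: (row=1, col=9)
  N (north): (row=1, col=9) -> (row=0, col=9)
  W (west): (row=0, col=9) -> (row=0, col=8)
  S (south): (row=0, col=8) -> (row=1, col=8)
  S (south): (row=1, col=8) -> (row=2, col=8)
  E (east): (row=2, col=8) -> (row=2, col=9)
  S (south): blocked, stay at (row=2, col=9)
  E (east): blocked, stay at (row=2, col=9)
  W (west): (row=2, col=9) -> (row=2, col=8)
  S (south): blocked, stay at (row=2, col=8)
Final: (row=2, col=8)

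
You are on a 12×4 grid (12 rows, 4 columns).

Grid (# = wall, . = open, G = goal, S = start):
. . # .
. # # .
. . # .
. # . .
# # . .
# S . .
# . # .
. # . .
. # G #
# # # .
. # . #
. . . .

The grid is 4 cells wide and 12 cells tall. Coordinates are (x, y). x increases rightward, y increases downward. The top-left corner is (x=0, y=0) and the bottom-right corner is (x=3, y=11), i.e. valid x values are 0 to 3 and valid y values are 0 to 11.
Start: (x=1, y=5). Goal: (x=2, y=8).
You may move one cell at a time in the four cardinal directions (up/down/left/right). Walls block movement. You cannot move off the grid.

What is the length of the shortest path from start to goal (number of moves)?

Answer: Shortest path length: 6

Derivation:
BFS from (x=1, y=5) until reaching (x=2, y=8):
  Distance 0: (x=1, y=5)
  Distance 1: (x=2, y=5), (x=1, y=6)
  Distance 2: (x=2, y=4), (x=3, y=5)
  Distance 3: (x=2, y=3), (x=3, y=4), (x=3, y=6)
  Distance 4: (x=3, y=3), (x=3, y=7)
  Distance 5: (x=3, y=2), (x=2, y=7)
  Distance 6: (x=3, y=1), (x=2, y=8)  <- goal reached here
One shortest path (6 moves): (x=1, y=5) -> (x=2, y=5) -> (x=3, y=5) -> (x=3, y=6) -> (x=3, y=7) -> (x=2, y=7) -> (x=2, y=8)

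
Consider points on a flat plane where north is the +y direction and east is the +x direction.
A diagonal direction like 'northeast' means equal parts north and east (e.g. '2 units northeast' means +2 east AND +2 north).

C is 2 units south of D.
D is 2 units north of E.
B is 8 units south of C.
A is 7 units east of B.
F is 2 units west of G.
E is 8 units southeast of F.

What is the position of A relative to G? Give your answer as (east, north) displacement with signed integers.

Answer: A is at (east=13, north=-16) relative to G.

Derivation:
Place G at the origin (east=0, north=0).
  F is 2 units west of G: delta (east=-2, north=+0); F at (east=-2, north=0).
  E is 8 units southeast of F: delta (east=+8, north=-8); E at (east=6, north=-8).
  D is 2 units north of E: delta (east=+0, north=+2); D at (east=6, north=-6).
  C is 2 units south of D: delta (east=+0, north=-2); C at (east=6, north=-8).
  B is 8 units south of C: delta (east=+0, north=-8); B at (east=6, north=-16).
  A is 7 units east of B: delta (east=+7, north=+0); A at (east=13, north=-16).
Therefore A relative to G: (east=13, north=-16).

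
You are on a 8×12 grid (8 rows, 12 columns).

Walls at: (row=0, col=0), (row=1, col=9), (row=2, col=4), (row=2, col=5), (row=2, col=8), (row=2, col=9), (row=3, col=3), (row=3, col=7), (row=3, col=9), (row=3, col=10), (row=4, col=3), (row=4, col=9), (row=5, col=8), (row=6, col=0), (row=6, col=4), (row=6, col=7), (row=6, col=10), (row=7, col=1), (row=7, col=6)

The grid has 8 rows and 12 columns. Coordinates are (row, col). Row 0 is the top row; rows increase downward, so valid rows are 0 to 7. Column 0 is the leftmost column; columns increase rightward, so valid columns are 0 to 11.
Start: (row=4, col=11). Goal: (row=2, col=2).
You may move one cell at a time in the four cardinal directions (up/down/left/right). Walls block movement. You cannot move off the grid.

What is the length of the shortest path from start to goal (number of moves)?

BFS from (row=4, col=11) until reaching (row=2, col=2):
  Distance 0: (row=4, col=11)
  Distance 1: (row=3, col=11), (row=4, col=10), (row=5, col=11)
  Distance 2: (row=2, col=11), (row=5, col=10), (row=6, col=11)
  Distance 3: (row=1, col=11), (row=2, col=10), (row=5, col=9), (row=7, col=11)
  Distance 4: (row=0, col=11), (row=1, col=10), (row=6, col=9), (row=7, col=10)
  Distance 5: (row=0, col=10), (row=6, col=8), (row=7, col=9)
  Distance 6: (row=0, col=9), (row=7, col=8)
  Distance 7: (row=0, col=8), (row=7, col=7)
  Distance 8: (row=0, col=7), (row=1, col=8)
  Distance 9: (row=0, col=6), (row=1, col=7)
  Distance 10: (row=0, col=5), (row=1, col=6), (row=2, col=7)
  Distance 11: (row=0, col=4), (row=1, col=5), (row=2, col=6)
  Distance 12: (row=0, col=3), (row=1, col=4), (row=3, col=6)
  Distance 13: (row=0, col=2), (row=1, col=3), (row=3, col=5), (row=4, col=6)
  Distance 14: (row=0, col=1), (row=1, col=2), (row=2, col=3), (row=3, col=4), (row=4, col=5), (row=4, col=7), (row=5, col=6)
  Distance 15: (row=1, col=1), (row=2, col=2), (row=4, col=4), (row=4, col=8), (row=5, col=5), (row=5, col=7), (row=6, col=6)  <- goal reached here
One shortest path (15 moves): (row=4, col=11) -> (row=3, col=11) -> (row=2, col=11) -> (row=2, col=10) -> (row=1, col=10) -> (row=0, col=10) -> (row=0, col=9) -> (row=0, col=8) -> (row=0, col=7) -> (row=0, col=6) -> (row=0, col=5) -> (row=0, col=4) -> (row=0, col=3) -> (row=0, col=2) -> (row=1, col=2) -> (row=2, col=2)

Answer: Shortest path length: 15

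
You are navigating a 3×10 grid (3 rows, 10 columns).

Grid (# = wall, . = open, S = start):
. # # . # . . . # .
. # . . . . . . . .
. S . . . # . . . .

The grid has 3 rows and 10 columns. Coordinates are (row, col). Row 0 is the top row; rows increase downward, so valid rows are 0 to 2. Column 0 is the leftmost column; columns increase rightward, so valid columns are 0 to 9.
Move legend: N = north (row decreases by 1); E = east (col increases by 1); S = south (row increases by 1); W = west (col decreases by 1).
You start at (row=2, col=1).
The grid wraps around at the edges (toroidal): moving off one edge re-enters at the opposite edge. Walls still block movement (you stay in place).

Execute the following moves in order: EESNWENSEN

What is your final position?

Start: (row=2, col=1)
  E (east): (row=2, col=1) -> (row=2, col=2)
  E (east): (row=2, col=2) -> (row=2, col=3)
  S (south): (row=2, col=3) -> (row=0, col=3)
  N (north): (row=0, col=3) -> (row=2, col=3)
  W (west): (row=2, col=3) -> (row=2, col=2)
  E (east): (row=2, col=2) -> (row=2, col=3)
  N (north): (row=2, col=3) -> (row=1, col=3)
  S (south): (row=1, col=3) -> (row=2, col=3)
  E (east): (row=2, col=3) -> (row=2, col=4)
  N (north): (row=2, col=4) -> (row=1, col=4)
Final: (row=1, col=4)

Answer: Final position: (row=1, col=4)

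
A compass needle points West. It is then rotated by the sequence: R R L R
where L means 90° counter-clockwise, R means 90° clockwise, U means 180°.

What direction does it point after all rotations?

Answer: Final heading: East

Derivation:
Start: West
  R (right (90° clockwise)) -> North
  R (right (90° clockwise)) -> East
  L (left (90° counter-clockwise)) -> North
  R (right (90° clockwise)) -> East
Final: East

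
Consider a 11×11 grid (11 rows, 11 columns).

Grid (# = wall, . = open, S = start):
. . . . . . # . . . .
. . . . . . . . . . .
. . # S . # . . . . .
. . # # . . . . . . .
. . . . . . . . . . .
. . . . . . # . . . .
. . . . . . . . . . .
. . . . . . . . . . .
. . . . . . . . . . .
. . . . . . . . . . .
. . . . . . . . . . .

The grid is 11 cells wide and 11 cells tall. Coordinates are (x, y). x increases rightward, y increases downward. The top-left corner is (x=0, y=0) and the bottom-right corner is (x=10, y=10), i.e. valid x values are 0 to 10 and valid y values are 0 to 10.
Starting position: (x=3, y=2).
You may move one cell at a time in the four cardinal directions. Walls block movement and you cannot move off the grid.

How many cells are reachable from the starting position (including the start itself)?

BFS flood-fill from (x=3, y=2):
  Distance 0: (x=3, y=2)
  Distance 1: (x=3, y=1), (x=4, y=2)
  Distance 2: (x=3, y=0), (x=2, y=1), (x=4, y=1), (x=4, y=3)
  Distance 3: (x=2, y=0), (x=4, y=0), (x=1, y=1), (x=5, y=1), (x=5, y=3), (x=4, y=4)
  Distance 4: (x=1, y=0), (x=5, y=0), (x=0, y=1), (x=6, y=1), (x=1, y=2), (x=6, y=3), (x=3, y=4), (x=5, y=4), (x=4, y=5)
  Distance 5: (x=0, y=0), (x=7, y=1), (x=0, y=2), (x=6, y=2), (x=1, y=3), (x=7, y=3), (x=2, y=4), (x=6, y=4), (x=3, y=5), (x=5, y=5), (x=4, y=6)
  Distance 6: (x=7, y=0), (x=8, y=1), (x=7, y=2), (x=0, y=3), (x=8, y=3), (x=1, y=4), (x=7, y=4), (x=2, y=5), (x=3, y=6), (x=5, y=6), (x=4, y=7)
  Distance 7: (x=8, y=0), (x=9, y=1), (x=8, y=2), (x=9, y=3), (x=0, y=4), (x=8, y=4), (x=1, y=5), (x=7, y=5), (x=2, y=6), (x=6, y=6), (x=3, y=7), (x=5, y=7), (x=4, y=8)
  Distance 8: (x=9, y=0), (x=10, y=1), (x=9, y=2), (x=10, y=3), (x=9, y=4), (x=0, y=5), (x=8, y=5), (x=1, y=6), (x=7, y=6), (x=2, y=7), (x=6, y=7), (x=3, y=8), (x=5, y=8), (x=4, y=9)
  Distance 9: (x=10, y=0), (x=10, y=2), (x=10, y=4), (x=9, y=5), (x=0, y=6), (x=8, y=6), (x=1, y=7), (x=7, y=7), (x=2, y=8), (x=6, y=8), (x=3, y=9), (x=5, y=9), (x=4, y=10)
  Distance 10: (x=10, y=5), (x=9, y=6), (x=0, y=7), (x=8, y=7), (x=1, y=8), (x=7, y=8), (x=2, y=9), (x=6, y=9), (x=3, y=10), (x=5, y=10)
  Distance 11: (x=10, y=6), (x=9, y=7), (x=0, y=8), (x=8, y=8), (x=1, y=9), (x=7, y=9), (x=2, y=10), (x=6, y=10)
  Distance 12: (x=10, y=7), (x=9, y=8), (x=0, y=9), (x=8, y=9), (x=1, y=10), (x=7, y=10)
  Distance 13: (x=10, y=8), (x=9, y=9), (x=0, y=10), (x=8, y=10)
  Distance 14: (x=10, y=9), (x=9, y=10)
  Distance 15: (x=10, y=10)
Total reachable: 115 (grid has 115 open cells total)

Answer: Reachable cells: 115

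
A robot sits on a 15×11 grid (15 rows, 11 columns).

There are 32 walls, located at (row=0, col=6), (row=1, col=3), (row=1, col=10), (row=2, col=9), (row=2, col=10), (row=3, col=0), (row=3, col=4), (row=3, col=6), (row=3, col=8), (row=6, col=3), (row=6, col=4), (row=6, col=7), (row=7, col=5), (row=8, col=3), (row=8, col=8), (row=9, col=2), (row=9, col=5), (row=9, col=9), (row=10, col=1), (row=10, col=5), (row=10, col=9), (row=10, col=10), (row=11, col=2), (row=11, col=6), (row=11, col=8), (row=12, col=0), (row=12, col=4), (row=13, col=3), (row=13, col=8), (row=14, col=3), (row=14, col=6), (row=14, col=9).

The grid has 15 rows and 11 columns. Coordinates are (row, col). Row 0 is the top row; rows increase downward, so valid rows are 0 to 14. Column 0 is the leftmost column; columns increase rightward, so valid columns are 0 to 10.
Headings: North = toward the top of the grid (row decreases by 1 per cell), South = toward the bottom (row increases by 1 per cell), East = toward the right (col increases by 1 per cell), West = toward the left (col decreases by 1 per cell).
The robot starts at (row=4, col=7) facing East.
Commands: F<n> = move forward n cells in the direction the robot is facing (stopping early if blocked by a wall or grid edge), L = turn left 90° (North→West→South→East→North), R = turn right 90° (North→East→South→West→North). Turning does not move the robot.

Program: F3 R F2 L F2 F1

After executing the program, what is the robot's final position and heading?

Answer: Final position: (row=6, col=10), facing East

Derivation:
Start: (row=4, col=7), facing East
  F3: move forward 3, now at (row=4, col=10)
  R: turn right, now facing South
  F2: move forward 2, now at (row=6, col=10)
  L: turn left, now facing East
  F2: move forward 0/2 (blocked), now at (row=6, col=10)
  F1: move forward 0/1 (blocked), now at (row=6, col=10)
Final: (row=6, col=10), facing East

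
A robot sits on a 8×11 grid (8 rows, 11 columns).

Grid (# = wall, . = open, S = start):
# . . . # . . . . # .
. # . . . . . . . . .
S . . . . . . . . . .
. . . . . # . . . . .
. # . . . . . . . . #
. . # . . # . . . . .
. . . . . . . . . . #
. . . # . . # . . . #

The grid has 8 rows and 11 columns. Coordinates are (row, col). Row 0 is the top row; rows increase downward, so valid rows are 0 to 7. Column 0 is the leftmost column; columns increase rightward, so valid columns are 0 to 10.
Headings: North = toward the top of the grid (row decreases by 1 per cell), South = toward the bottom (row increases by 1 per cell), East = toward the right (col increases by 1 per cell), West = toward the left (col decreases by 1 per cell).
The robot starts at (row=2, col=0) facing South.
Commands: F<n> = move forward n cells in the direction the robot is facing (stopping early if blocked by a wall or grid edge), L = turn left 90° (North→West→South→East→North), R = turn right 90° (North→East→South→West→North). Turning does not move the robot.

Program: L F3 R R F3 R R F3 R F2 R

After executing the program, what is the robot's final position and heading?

Start: (row=2, col=0), facing South
  L: turn left, now facing East
  F3: move forward 3, now at (row=2, col=3)
  R: turn right, now facing South
  R: turn right, now facing West
  F3: move forward 3, now at (row=2, col=0)
  R: turn right, now facing North
  R: turn right, now facing East
  F3: move forward 3, now at (row=2, col=3)
  R: turn right, now facing South
  F2: move forward 2, now at (row=4, col=3)
  R: turn right, now facing West
Final: (row=4, col=3), facing West

Answer: Final position: (row=4, col=3), facing West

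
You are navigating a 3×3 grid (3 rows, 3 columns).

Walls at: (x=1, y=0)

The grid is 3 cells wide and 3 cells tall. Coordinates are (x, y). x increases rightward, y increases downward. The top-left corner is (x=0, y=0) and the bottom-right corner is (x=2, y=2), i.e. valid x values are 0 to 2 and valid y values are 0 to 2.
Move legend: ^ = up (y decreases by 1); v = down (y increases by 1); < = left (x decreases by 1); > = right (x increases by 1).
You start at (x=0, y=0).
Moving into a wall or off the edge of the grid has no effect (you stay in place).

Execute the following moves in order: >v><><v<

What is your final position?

Start: (x=0, y=0)
  > (right): blocked, stay at (x=0, y=0)
  v (down): (x=0, y=0) -> (x=0, y=1)
  > (right): (x=0, y=1) -> (x=1, y=1)
  < (left): (x=1, y=1) -> (x=0, y=1)
  > (right): (x=0, y=1) -> (x=1, y=1)
  < (left): (x=1, y=1) -> (x=0, y=1)
  v (down): (x=0, y=1) -> (x=0, y=2)
  < (left): blocked, stay at (x=0, y=2)
Final: (x=0, y=2)

Answer: Final position: (x=0, y=2)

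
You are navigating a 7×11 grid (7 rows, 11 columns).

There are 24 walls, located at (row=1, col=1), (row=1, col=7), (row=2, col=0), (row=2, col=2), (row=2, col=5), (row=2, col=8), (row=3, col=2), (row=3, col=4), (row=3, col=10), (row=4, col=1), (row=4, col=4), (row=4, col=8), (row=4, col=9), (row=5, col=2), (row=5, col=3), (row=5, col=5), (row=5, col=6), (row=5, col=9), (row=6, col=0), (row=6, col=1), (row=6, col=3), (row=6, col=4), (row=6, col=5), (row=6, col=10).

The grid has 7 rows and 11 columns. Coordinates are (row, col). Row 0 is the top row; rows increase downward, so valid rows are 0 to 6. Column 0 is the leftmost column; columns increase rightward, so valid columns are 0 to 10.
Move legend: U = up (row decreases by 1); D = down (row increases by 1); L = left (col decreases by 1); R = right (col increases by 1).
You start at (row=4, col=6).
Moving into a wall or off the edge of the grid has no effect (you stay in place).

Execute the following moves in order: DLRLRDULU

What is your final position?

Answer: Final position: (row=3, col=5)

Derivation:
Start: (row=4, col=6)
  D (down): blocked, stay at (row=4, col=6)
  L (left): (row=4, col=6) -> (row=4, col=5)
  R (right): (row=4, col=5) -> (row=4, col=6)
  L (left): (row=4, col=6) -> (row=4, col=5)
  R (right): (row=4, col=5) -> (row=4, col=6)
  D (down): blocked, stay at (row=4, col=6)
  U (up): (row=4, col=6) -> (row=3, col=6)
  L (left): (row=3, col=6) -> (row=3, col=5)
  U (up): blocked, stay at (row=3, col=5)
Final: (row=3, col=5)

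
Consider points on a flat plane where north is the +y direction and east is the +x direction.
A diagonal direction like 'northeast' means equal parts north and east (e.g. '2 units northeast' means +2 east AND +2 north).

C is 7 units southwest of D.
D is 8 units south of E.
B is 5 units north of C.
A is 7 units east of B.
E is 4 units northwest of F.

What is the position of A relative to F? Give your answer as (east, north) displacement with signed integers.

Answer: A is at (east=-4, north=-6) relative to F.

Derivation:
Place F at the origin (east=0, north=0).
  E is 4 units northwest of F: delta (east=-4, north=+4); E at (east=-4, north=4).
  D is 8 units south of E: delta (east=+0, north=-8); D at (east=-4, north=-4).
  C is 7 units southwest of D: delta (east=-7, north=-7); C at (east=-11, north=-11).
  B is 5 units north of C: delta (east=+0, north=+5); B at (east=-11, north=-6).
  A is 7 units east of B: delta (east=+7, north=+0); A at (east=-4, north=-6).
Therefore A relative to F: (east=-4, north=-6).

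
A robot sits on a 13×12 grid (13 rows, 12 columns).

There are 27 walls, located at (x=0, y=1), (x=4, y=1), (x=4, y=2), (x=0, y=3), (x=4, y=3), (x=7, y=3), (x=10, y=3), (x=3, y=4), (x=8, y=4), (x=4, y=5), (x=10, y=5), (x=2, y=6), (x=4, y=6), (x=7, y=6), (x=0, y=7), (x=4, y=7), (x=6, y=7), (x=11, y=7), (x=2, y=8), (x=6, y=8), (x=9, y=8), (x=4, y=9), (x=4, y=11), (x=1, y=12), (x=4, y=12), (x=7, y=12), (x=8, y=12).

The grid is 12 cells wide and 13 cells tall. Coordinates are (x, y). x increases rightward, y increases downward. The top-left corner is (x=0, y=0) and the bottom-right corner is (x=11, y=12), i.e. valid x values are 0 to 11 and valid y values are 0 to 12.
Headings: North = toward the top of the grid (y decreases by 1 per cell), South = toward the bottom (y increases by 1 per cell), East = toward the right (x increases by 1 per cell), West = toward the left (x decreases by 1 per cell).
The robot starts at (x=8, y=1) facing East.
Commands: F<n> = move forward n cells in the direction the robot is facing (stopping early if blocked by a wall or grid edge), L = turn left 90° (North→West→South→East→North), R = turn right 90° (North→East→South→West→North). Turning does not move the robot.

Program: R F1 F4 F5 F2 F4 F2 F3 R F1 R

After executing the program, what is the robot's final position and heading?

Answer: Final position: (x=8, y=3), facing North

Derivation:
Start: (x=8, y=1), facing East
  R: turn right, now facing South
  F1: move forward 1, now at (x=8, y=2)
  F4: move forward 1/4 (blocked), now at (x=8, y=3)
  F5: move forward 0/5 (blocked), now at (x=8, y=3)
  F2: move forward 0/2 (blocked), now at (x=8, y=3)
  F4: move forward 0/4 (blocked), now at (x=8, y=3)
  F2: move forward 0/2 (blocked), now at (x=8, y=3)
  F3: move forward 0/3 (blocked), now at (x=8, y=3)
  R: turn right, now facing West
  F1: move forward 0/1 (blocked), now at (x=8, y=3)
  R: turn right, now facing North
Final: (x=8, y=3), facing North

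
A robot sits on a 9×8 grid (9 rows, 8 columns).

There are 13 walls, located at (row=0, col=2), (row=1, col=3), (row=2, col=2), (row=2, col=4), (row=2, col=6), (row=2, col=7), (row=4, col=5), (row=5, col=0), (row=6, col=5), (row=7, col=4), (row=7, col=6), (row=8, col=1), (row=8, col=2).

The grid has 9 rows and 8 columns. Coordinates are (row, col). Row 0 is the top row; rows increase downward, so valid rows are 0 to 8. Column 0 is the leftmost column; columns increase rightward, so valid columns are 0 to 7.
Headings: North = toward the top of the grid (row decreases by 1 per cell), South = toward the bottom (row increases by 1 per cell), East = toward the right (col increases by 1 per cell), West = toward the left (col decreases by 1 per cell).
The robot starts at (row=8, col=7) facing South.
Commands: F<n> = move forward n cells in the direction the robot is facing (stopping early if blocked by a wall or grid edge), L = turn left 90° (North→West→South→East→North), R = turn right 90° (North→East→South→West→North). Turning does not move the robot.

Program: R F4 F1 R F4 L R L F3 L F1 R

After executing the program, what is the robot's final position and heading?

Start: (row=8, col=7), facing South
  R: turn right, now facing West
  F4: move forward 4, now at (row=8, col=3)
  F1: move forward 0/1 (blocked), now at (row=8, col=3)
  R: turn right, now facing North
  F4: move forward 4, now at (row=4, col=3)
  L: turn left, now facing West
  R: turn right, now facing North
  L: turn left, now facing West
  F3: move forward 3, now at (row=4, col=0)
  L: turn left, now facing South
  F1: move forward 0/1 (blocked), now at (row=4, col=0)
  R: turn right, now facing West
Final: (row=4, col=0), facing West

Answer: Final position: (row=4, col=0), facing West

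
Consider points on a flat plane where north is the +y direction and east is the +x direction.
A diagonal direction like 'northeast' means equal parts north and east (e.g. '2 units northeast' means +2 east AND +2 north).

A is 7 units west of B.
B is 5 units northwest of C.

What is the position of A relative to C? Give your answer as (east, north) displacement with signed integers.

Answer: A is at (east=-12, north=5) relative to C.

Derivation:
Place C at the origin (east=0, north=0).
  B is 5 units northwest of C: delta (east=-5, north=+5); B at (east=-5, north=5).
  A is 7 units west of B: delta (east=-7, north=+0); A at (east=-12, north=5).
Therefore A relative to C: (east=-12, north=5).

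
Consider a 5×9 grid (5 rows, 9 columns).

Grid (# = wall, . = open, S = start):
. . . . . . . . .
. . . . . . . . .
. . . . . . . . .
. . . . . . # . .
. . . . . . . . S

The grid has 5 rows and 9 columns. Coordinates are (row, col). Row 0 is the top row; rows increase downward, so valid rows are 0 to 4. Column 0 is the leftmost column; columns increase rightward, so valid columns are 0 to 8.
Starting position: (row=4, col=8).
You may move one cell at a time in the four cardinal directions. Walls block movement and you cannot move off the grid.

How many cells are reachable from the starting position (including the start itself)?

Answer: Reachable cells: 44

Derivation:
BFS flood-fill from (row=4, col=8):
  Distance 0: (row=4, col=8)
  Distance 1: (row=3, col=8), (row=4, col=7)
  Distance 2: (row=2, col=8), (row=3, col=7), (row=4, col=6)
  Distance 3: (row=1, col=8), (row=2, col=7), (row=4, col=5)
  Distance 4: (row=0, col=8), (row=1, col=7), (row=2, col=6), (row=3, col=5), (row=4, col=4)
  Distance 5: (row=0, col=7), (row=1, col=6), (row=2, col=5), (row=3, col=4), (row=4, col=3)
  Distance 6: (row=0, col=6), (row=1, col=5), (row=2, col=4), (row=3, col=3), (row=4, col=2)
  Distance 7: (row=0, col=5), (row=1, col=4), (row=2, col=3), (row=3, col=2), (row=4, col=1)
  Distance 8: (row=0, col=4), (row=1, col=3), (row=2, col=2), (row=3, col=1), (row=4, col=0)
  Distance 9: (row=0, col=3), (row=1, col=2), (row=2, col=1), (row=3, col=0)
  Distance 10: (row=0, col=2), (row=1, col=1), (row=2, col=0)
  Distance 11: (row=0, col=1), (row=1, col=0)
  Distance 12: (row=0, col=0)
Total reachable: 44 (grid has 44 open cells total)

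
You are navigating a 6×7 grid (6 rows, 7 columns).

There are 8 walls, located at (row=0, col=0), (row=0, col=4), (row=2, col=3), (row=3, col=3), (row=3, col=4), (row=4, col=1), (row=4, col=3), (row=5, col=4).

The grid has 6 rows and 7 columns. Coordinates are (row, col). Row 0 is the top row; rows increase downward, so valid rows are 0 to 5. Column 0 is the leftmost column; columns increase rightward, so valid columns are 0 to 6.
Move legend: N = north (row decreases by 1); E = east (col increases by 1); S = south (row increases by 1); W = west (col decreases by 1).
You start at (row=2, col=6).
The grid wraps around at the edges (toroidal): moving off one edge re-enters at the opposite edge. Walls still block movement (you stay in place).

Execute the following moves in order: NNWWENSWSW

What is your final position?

Start: (row=2, col=6)
  N (north): (row=2, col=6) -> (row=1, col=6)
  N (north): (row=1, col=6) -> (row=0, col=6)
  W (west): (row=0, col=6) -> (row=0, col=5)
  W (west): blocked, stay at (row=0, col=5)
  E (east): (row=0, col=5) -> (row=0, col=6)
  N (north): (row=0, col=6) -> (row=5, col=6)
  S (south): (row=5, col=6) -> (row=0, col=6)
  W (west): (row=0, col=6) -> (row=0, col=5)
  S (south): (row=0, col=5) -> (row=1, col=5)
  W (west): (row=1, col=5) -> (row=1, col=4)
Final: (row=1, col=4)

Answer: Final position: (row=1, col=4)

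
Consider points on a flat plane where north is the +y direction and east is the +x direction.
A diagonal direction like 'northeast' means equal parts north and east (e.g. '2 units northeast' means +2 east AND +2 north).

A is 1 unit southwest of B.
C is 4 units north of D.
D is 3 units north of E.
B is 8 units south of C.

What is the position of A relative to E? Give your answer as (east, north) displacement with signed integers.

Place E at the origin (east=0, north=0).
  D is 3 units north of E: delta (east=+0, north=+3); D at (east=0, north=3).
  C is 4 units north of D: delta (east=+0, north=+4); C at (east=0, north=7).
  B is 8 units south of C: delta (east=+0, north=-8); B at (east=0, north=-1).
  A is 1 unit southwest of B: delta (east=-1, north=-1); A at (east=-1, north=-2).
Therefore A relative to E: (east=-1, north=-2).

Answer: A is at (east=-1, north=-2) relative to E.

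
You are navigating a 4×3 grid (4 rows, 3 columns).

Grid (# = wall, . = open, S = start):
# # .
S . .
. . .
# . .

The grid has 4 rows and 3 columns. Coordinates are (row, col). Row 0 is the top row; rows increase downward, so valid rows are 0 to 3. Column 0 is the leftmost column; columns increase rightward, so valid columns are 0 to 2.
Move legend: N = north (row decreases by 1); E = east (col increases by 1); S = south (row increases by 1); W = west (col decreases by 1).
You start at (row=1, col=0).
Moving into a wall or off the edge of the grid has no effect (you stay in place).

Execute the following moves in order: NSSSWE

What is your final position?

Start: (row=1, col=0)
  N (north): blocked, stay at (row=1, col=0)
  S (south): (row=1, col=0) -> (row=2, col=0)
  S (south): blocked, stay at (row=2, col=0)
  S (south): blocked, stay at (row=2, col=0)
  W (west): blocked, stay at (row=2, col=0)
  E (east): (row=2, col=0) -> (row=2, col=1)
Final: (row=2, col=1)

Answer: Final position: (row=2, col=1)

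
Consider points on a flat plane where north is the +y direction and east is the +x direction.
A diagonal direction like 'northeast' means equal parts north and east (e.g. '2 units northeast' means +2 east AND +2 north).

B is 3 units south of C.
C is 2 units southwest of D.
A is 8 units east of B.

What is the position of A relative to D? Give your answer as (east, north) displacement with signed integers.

Answer: A is at (east=6, north=-5) relative to D.

Derivation:
Place D at the origin (east=0, north=0).
  C is 2 units southwest of D: delta (east=-2, north=-2); C at (east=-2, north=-2).
  B is 3 units south of C: delta (east=+0, north=-3); B at (east=-2, north=-5).
  A is 8 units east of B: delta (east=+8, north=+0); A at (east=6, north=-5).
Therefore A relative to D: (east=6, north=-5).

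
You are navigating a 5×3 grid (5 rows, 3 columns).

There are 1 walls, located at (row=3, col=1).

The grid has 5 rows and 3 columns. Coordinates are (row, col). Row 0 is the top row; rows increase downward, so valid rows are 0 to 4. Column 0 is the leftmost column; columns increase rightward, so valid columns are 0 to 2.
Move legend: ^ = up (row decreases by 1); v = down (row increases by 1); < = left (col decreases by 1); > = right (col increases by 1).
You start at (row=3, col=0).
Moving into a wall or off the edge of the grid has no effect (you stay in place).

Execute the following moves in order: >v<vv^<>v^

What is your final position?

Start: (row=3, col=0)
  > (right): blocked, stay at (row=3, col=0)
  v (down): (row=3, col=0) -> (row=4, col=0)
  < (left): blocked, stay at (row=4, col=0)
  v (down): blocked, stay at (row=4, col=0)
  v (down): blocked, stay at (row=4, col=0)
  ^ (up): (row=4, col=0) -> (row=3, col=0)
  < (left): blocked, stay at (row=3, col=0)
  > (right): blocked, stay at (row=3, col=0)
  v (down): (row=3, col=0) -> (row=4, col=0)
  ^ (up): (row=4, col=0) -> (row=3, col=0)
Final: (row=3, col=0)

Answer: Final position: (row=3, col=0)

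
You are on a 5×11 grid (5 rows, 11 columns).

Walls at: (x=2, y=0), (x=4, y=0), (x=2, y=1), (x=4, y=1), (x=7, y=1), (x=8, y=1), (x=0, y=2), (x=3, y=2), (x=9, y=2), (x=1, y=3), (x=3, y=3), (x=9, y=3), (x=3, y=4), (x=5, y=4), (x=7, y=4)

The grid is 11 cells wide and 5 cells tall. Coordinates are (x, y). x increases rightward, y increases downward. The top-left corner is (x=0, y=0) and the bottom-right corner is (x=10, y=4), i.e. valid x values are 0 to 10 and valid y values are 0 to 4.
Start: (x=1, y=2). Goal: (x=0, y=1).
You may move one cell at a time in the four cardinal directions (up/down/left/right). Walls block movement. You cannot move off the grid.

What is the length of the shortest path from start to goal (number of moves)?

BFS from (x=1, y=2) until reaching (x=0, y=1):
  Distance 0: (x=1, y=2)
  Distance 1: (x=1, y=1), (x=2, y=2)
  Distance 2: (x=1, y=0), (x=0, y=1), (x=2, y=3)  <- goal reached here
One shortest path (2 moves): (x=1, y=2) -> (x=1, y=1) -> (x=0, y=1)

Answer: Shortest path length: 2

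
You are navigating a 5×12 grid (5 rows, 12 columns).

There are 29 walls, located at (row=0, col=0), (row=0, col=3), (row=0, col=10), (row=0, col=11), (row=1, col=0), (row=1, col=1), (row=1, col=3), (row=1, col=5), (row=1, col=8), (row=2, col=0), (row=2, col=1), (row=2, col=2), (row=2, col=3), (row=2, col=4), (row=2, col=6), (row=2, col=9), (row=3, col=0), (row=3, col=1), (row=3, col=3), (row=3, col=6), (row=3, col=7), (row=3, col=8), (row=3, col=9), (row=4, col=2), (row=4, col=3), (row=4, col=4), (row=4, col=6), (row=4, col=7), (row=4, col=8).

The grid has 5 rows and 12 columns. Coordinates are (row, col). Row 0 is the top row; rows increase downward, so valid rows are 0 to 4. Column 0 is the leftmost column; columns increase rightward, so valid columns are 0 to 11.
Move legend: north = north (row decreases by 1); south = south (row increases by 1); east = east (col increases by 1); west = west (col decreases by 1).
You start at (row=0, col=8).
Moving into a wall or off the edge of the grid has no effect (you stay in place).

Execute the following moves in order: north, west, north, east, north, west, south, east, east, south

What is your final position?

Answer: Final position: (row=2, col=7)

Derivation:
Start: (row=0, col=8)
  north (north): blocked, stay at (row=0, col=8)
  west (west): (row=0, col=8) -> (row=0, col=7)
  north (north): blocked, stay at (row=0, col=7)
  east (east): (row=0, col=7) -> (row=0, col=8)
  north (north): blocked, stay at (row=0, col=8)
  west (west): (row=0, col=8) -> (row=0, col=7)
  south (south): (row=0, col=7) -> (row=1, col=7)
  east (east): blocked, stay at (row=1, col=7)
  east (east): blocked, stay at (row=1, col=7)
  south (south): (row=1, col=7) -> (row=2, col=7)
Final: (row=2, col=7)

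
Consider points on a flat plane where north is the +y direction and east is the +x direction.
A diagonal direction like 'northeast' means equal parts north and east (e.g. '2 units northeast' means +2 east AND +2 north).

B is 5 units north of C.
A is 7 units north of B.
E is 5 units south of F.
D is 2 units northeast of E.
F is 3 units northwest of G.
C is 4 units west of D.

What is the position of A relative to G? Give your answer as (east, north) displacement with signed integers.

Answer: A is at (east=-5, north=12) relative to G.

Derivation:
Place G at the origin (east=0, north=0).
  F is 3 units northwest of G: delta (east=-3, north=+3); F at (east=-3, north=3).
  E is 5 units south of F: delta (east=+0, north=-5); E at (east=-3, north=-2).
  D is 2 units northeast of E: delta (east=+2, north=+2); D at (east=-1, north=0).
  C is 4 units west of D: delta (east=-4, north=+0); C at (east=-5, north=0).
  B is 5 units north of C: delta (east=+0, north=+5); B at (east=-5, north=5).
  A is 7 units north of B: delta (east=+0, north=+7); A at (east=-5, north=12).
Therefore A relative to G: (east=-5, north=12).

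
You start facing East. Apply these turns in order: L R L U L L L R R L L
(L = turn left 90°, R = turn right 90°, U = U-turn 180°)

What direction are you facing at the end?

Start: East
  L (left (90° counter-clockwise)) -> North
  R (right (90° clockwise)) -> East
  L (left (90° counter-clockwise)) -> North
  U (U-turn (180°)) -> South
  L (left (90° counter-clockwise)) -> East
  L (left (90° counter-clockwise)) -> North
  L (left (90° counter-clockwise)) -> West
  R (right (90° clockwise)) -> North
  R (right (90° clockwise)) -> East
  L (left (90° counter-clockwise)) -> North
  L (left (90° counter-clockwise)) -> West
Final: West

Answer: Final heading: West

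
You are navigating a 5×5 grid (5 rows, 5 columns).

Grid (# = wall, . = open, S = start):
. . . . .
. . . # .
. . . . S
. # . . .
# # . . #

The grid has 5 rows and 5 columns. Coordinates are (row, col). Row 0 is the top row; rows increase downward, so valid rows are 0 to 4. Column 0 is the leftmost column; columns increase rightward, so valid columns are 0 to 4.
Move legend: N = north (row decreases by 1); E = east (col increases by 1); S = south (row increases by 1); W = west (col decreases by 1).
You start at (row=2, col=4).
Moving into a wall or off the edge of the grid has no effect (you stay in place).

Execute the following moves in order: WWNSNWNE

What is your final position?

Answer: Final position: (row=0, col=2)

Derivation:
Start: (row=2, col=4)
  W (west): (row=2, col=4) -> (row=2, col=3)
  W (west): (row=2, col=3) -> (row=2, col=2)
  N (north): (row=2, col=2) -> (row=1, col=2)
  S (south): (row=1, col=2) -> (row=2, col=2)
  N (north): (row=2, col=2) -> (row=1, col=2)
  W (west): (row=1, col=2) -> (row=1, col=1)
  N (north): (row=1, col=1) -> (row=0, col=1)
  E (east): (row=0, col=1) -> (row=0, col=2)
Final: (row=0, col=2)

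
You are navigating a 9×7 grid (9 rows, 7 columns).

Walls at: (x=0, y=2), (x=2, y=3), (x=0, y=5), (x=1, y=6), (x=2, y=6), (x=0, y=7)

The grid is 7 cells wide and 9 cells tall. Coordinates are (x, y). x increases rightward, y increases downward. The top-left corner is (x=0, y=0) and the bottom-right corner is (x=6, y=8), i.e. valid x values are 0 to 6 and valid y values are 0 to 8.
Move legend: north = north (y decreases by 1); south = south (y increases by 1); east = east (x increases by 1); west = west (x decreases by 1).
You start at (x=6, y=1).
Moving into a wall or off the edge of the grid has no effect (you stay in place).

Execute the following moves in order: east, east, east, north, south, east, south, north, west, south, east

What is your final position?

Start: (x=6, y=1)
  [×3]east (east): blocked, stay at (x=6, y=1)
  north (north): (x=6, y=1) -> (x=6, y=0)
  south (south): (x=6, y=0) -> (x=6, y=1)
  east (east): blocked, stay at (x=6, y=1)
  south (south): (x=6, y=1) -> (x=6, y=2)
  north (north): (x=6, y=2) -> (x=6, y=1)
  west (west): (x=6, y=1) -> (x=5, y=1)
  south (south): (x=5, y=1) -> (x=5, y=2)
  east (east): (x=5, y=2) -> (x=6, y=2)
Final: (x=6, y=2)

Answer: Final position: (x=6, y=2)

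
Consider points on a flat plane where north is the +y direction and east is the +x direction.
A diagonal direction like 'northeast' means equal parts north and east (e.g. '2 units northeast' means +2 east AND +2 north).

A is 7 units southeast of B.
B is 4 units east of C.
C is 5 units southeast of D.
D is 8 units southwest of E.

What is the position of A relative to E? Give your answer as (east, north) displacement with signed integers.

Answer: A is at (east=8, north=-20) relative to E.

Derivation:
Place E at the origin (east=0, north=0).
  D is 8 units southwest of E: delta (east=-8, north=-8); D at (east=-8, north=-8).
  C is 5 units southeast of D: delta (east=+5, north=-5); C at (east=-3, north=-13).
  B is 4 units east of C: delta (east=+4, north=+0); B at (east=1, north=-13).
  A is 7 units southeast of B: delta (east=+7, north=-7); A at (east=8, north=-20).
Therefore A relative to E: (east=8, north=-20).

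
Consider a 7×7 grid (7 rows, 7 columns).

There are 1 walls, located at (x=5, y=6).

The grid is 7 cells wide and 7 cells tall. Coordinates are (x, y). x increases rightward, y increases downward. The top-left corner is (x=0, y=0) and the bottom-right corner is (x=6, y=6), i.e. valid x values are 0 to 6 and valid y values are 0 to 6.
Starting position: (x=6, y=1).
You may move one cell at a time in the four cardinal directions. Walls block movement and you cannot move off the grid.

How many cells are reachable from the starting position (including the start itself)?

Answer: Reachable cells: 48

Derivation:
BFS flood-fill from (x=6, y=1):
  Distance 0: (x=6, y=1)
  Distance 1: (x=6, y=0), (x=5, y=1), (x=6, y=2)
  Distance 2: (x=5, y=0), (x=4, y=1), (x=5, y=2), (x=6, y=3)
  Distance 3: (x=4, y=0), (x=3, y=1), (x=4, y=2), (x=5, y=3), (x=6, y=4)
  Distance 4: (x=3, y=0), (x=2, y=1), (x=3, y=2), (x=4, y=3), (x=5, y=4), (x=6, y=5)
  Distance 5: (x=2, y=0), (x=1, y=1), (x=2, y=2), (x=3, y=3), (x=4, y=4), (x=5, y=5), (x=6, y=6)
  Distance 6: (x=1, y=0), (x=0, y=1), (x=1, y=2), (x=2, y=3), (x=3, y=4), (x=4, y=5)
  Distance 7: (x=0, y=0), (x=0, y=2), (x=1, y=3), (x=2, y=4), (x=3, y=5), (x=4, y=6)
  Distance 8: (x=0, y=3), (x=1, y=4), (x=2, y=5), (x=3, y=6)
  Distance 9: (x=0, y=4), (x=1, y=5), (x=2, y=6)
  Distance 10: (x=0, y=5), (x=1, y=6)
  Distance 11: (x=0, y=6)
Total reachable: 48 (grid has 48 open cells total)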